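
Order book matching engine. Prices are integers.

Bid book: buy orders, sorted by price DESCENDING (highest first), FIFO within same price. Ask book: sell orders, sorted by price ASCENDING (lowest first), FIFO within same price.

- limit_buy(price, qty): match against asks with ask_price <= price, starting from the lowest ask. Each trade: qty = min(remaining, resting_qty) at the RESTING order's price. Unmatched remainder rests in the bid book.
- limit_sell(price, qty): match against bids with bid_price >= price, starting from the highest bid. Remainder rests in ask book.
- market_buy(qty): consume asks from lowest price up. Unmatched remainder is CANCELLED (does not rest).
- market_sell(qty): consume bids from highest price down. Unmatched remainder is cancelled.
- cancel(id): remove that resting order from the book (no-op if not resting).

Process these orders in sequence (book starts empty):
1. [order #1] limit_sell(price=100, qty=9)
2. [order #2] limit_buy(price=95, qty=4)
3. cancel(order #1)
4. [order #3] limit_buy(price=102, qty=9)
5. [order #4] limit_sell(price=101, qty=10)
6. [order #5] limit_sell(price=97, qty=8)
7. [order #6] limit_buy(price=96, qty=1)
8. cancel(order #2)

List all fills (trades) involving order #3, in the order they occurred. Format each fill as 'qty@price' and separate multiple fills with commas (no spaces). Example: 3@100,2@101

After op 1 [order #1] limit_sell(price=100, qty=9): fills=none; bids=[-] asks=[#1:9@100]
After op 2 [order #2] limit_buy(price=95, qty=4): fills=none; bids=[#2:4@95] asks=[#1:9@100]
After op 3 cancel(order #1): fills=none; bids=[#2:4@95] asks=[-]
After op 4 [order #3] limit_buy(price=102, qty=9): fills=none; bids=[#3:9@102 #2:4@95] asks=[-]
After op 5 [order #4] limit_sell(price=101, qty=10): fills=#3x#4:9@102; bids=[#2:4@95] asks=[#4:1@101]
After op 6 [order #5] limit_sell(price=97, qty=8): fills=none; bids=[#2:4@95] asks=[#5:8@97 #4:1@101]
After op 7 [order #6] limit_buy(price=96, qty=1): fills=none; bids=[#6:1@96 #2:4@95] asks=[#5:8@97 #4:1@101]
After op 8 cancel(order #2): fills=none; bids=[#6:1@96] asks=[#5:8@97 #4:1@101]

Answer: 9@102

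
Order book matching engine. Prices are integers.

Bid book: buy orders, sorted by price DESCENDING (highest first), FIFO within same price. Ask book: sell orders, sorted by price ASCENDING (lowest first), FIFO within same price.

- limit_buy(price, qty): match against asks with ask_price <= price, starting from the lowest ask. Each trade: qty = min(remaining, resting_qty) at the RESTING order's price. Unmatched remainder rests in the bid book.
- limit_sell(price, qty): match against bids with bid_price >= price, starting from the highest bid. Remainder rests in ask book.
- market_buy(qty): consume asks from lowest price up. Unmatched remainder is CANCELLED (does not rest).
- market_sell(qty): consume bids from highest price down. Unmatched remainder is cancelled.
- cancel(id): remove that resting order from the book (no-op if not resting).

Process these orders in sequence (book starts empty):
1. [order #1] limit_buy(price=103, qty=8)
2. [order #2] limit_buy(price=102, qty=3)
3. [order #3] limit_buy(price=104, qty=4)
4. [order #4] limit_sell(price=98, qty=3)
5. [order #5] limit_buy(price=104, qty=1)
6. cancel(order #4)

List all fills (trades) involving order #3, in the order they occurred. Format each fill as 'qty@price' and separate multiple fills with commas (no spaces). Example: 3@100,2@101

Answer: 3@104

Derivation:
After op 1 [order #1] limit_buy(price=103, qty=8): fills=none; bids=[#1:8@103] asks=[-]
After op 2 [order #2] limit_buy(price=102, qty=3): fills=none; bids=[#1:8@103 #2:3@102] asks=[-]
After op 3 [order #3] limit_buy(price=104, qty=4): fills=none; bids=[#3:4@104 #1:8@103 #2:3@102] asks=[-]
After op 4 [order #4] limit_sell(price=98, qty=3): fills=#3x#4:3@104; bids=[#3:1@104 #1:8@103 #2:3@102] asks=[-]
After op 5 [order #5] limit_buy(price=104, qty=1): fills=none; bids=[#3:1@104 #5:1@104 #1:8@103 #2:3@102] asks=[-]
After op 6 cancel(order #4): fills=none; bids=[#3:1@104 #5:1@104 #1:8@103 #2:3@102] asks=[-]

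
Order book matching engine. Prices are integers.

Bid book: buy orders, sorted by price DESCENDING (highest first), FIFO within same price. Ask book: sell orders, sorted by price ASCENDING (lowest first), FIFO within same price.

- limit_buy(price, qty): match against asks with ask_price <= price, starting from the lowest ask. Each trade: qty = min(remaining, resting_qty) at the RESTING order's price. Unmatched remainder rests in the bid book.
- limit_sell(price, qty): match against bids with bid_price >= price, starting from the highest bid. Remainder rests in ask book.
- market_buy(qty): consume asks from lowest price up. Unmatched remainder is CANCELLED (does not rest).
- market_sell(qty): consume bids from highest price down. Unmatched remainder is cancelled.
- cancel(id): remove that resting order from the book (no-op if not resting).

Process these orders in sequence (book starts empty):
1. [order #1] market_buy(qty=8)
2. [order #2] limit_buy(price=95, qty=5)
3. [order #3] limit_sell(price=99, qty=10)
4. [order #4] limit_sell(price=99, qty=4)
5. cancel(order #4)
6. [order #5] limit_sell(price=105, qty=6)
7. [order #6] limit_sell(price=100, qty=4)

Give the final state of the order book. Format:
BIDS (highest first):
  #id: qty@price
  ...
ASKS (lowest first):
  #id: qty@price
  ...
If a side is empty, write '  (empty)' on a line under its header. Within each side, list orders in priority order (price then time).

After op 1 [order #1] market_buy(qty=8): fills=none; bids=[-] asks=[-]
After op 2 [order #2] limit_buy(price=95, qty=5): fills=none; bids=[#2:5@95] asks=[-]
After op 3 [order #3] limit_sell(price=99, qty=10): fills=none; bids=[#2:5@95] asks=[#3:10@99]
After op 4 [order #4] limit_sell(price=99, qty=4): fills=none; bids=[#2:5@95] asks=[#3:10@99 #4:4@99]
After op 5 cancel(order #4): fills=none; bids=[#2:5@95] asks=[#3:10@99]
After op 6 [order #5] limit_sell(price=105, qty=6): fills=none; bids=[#2:5@95] asks=[#3:10@99 #5:6@105]
After op 7 [order #6] limit_sell(price=100, qty=4): fills=none; bids=[#2:5@95] asks=[#3:10@99 #6:4@100 #5:6@105]

Answer: BIDS (highest first):
  #2: 5@95
ASKS (lowest first):
  #3: 10@99
  #6: 4@100
  #5: 6@105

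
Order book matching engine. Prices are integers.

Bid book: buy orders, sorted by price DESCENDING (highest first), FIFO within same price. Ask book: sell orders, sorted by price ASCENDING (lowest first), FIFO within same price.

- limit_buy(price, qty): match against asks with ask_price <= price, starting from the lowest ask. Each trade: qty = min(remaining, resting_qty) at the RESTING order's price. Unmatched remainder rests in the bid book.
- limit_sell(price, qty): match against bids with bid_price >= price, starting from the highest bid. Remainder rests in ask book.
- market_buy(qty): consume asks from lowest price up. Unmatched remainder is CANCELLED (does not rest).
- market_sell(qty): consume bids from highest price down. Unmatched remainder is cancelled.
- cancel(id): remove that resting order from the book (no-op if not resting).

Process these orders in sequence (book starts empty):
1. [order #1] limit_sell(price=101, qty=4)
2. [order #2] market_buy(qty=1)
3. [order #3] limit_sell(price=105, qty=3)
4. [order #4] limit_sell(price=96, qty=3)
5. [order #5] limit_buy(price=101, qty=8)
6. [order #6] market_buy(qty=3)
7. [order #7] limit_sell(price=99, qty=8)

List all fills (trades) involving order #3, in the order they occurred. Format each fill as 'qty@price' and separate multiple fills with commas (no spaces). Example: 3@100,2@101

After op 1 [order #1] limit_sell(price=101, qty=4): fills=none; bids=[-] asks=[#1:4@101]
After op 2 [order #2] market_buy(qty=1): fills=#2x#1:1@101; bids=[-] asks=[#1:3@101]
After op 3 [order #3] limit_sell(price=105, qty=3): fills=none; bids=[-] asks=[#1:3@101 #3:3@105]
After op 4 [order #4] limit_sell(price=96, qty=3): fills=none; bids=[-] asks=[#4:3@96 #1:3@101 #3:3@105]
After op 5 [order #5] limit_buy(price=101, qty=8): fills=#5x#4:3@96 #5x#1:3@101; bids=[#5:2@101] asks=[#3:3@105]
After op 6 [order #6] market_buy(qty=3): fills=#6x#3:3@105; bids=[#5:2@101] asks=[-]
After op 7 [order #7] limit_sell(price=99, qty=8): fills=#5x#7:2@101; bids=[-] asks=[#7:6@99]

Answer: 3@105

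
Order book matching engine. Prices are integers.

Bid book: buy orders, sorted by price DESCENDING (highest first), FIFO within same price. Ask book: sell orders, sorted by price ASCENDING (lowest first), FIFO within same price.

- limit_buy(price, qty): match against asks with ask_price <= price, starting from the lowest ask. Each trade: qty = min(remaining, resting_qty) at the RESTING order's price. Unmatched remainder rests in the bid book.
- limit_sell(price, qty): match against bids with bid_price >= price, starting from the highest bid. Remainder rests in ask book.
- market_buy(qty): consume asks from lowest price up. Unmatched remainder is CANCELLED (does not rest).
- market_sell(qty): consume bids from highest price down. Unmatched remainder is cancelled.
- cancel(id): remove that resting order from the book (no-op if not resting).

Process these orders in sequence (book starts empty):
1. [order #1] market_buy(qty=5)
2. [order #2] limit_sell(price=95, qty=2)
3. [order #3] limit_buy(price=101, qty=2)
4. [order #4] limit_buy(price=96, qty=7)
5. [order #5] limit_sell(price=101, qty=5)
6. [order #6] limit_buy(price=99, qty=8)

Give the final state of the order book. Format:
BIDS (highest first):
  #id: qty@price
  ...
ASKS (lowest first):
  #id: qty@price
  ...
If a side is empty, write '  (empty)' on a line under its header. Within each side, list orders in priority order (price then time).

Answer: BIDS (highest first):
  #6: 8@99
  #4: 7@96
ASKS (lowest first):
  #5: 5@101

Derivation:
After op 1 [order #1] market_buy(qty=5): fills=none; bids=[-] asks=[-]
After op 2 [order #2] limit_sell(price=95, qty=2): fills=none; bids=[-] asks=[#2:2@95]
After op 3 [order #3] limit_buy(price=101, qty=2): fills=#3x#2:2@95; bids=[-] asks=[-]
After op 4 [order #4] limit_buy(price=96, qty=7): fills=none; bids=[#4:7@96] asks=[-]
After op 5 [order #5] limit_sell(price=101, qty=5): fills=none; bids=[#4:7@96] asks=[#5:5@101]
After op 6 [order #6] limit_buy(price=99, qty=8): fills=none; bids=[#6:8@99 #4:7@96] asks=[#5:5@101]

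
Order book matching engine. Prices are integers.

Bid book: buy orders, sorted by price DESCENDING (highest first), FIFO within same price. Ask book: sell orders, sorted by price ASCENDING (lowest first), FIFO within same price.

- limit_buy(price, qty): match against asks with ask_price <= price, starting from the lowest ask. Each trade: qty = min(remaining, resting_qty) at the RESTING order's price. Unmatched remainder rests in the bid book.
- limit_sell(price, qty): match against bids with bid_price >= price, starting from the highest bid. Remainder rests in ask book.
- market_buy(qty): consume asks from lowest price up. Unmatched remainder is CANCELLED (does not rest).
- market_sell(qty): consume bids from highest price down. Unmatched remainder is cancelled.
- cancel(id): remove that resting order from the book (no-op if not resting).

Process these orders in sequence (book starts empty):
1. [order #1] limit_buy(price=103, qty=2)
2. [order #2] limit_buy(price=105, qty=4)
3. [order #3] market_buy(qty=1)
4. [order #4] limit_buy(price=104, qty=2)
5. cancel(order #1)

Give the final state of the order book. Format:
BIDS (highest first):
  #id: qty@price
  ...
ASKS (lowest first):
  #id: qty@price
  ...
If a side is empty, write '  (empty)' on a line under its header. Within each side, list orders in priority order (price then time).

Answer: BIDS (highest first):
  #2: 4@105
  #4: 2@104
ASKS (lowest first):
  (empty)

Derivation:
After op 1 [order #1] limit_buy(price=103, qty=2): fills=none; bids=[#1:2@103] asks=[-]
After op 2 [order #2] limit_buy(price=105, qty=4): fills=none; bids=[#2:4@105 #1:2@103] asks=[-]
After op 3 [order #3] market_buy(qty=1): fills=none; bids=[#2:4@105 #1:2@103] asks=[-]
After op 4 [order #4] limit_buy(price=104, qty=2): fills=none; bids=[#2:4@105 #4:2@104 #1:2@103] asks=[-]
After op 5 cancel(order #1): fills=none; bids=[#2:4@105 #4:2@104] asks=[-]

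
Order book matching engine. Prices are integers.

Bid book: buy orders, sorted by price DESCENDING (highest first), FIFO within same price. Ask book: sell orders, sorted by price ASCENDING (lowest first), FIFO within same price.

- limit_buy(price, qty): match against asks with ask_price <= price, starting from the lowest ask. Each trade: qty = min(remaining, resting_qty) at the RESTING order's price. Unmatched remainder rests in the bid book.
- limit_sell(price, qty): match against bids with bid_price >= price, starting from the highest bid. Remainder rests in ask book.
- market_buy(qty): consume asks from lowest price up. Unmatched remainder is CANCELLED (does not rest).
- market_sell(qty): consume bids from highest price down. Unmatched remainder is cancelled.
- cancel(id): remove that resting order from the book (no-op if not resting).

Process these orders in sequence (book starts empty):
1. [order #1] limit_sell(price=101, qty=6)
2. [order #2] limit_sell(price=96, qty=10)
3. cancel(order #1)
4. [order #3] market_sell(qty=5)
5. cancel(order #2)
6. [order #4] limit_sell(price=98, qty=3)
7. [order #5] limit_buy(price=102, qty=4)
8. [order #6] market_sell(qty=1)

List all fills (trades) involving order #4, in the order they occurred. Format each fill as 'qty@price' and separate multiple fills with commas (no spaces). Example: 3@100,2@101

After op 1 [order #1] limit_sell(price=101, qty=6): fills=none; bids=[-] asks=[#1:6@101]
After op 2 [order #2] limit_sell(price=96, qty=10): fills=none; bids=[-] asks=[#2:10@96 #1:6@101]
After op 3 cancel(order #1): fills=none; bids=[-] asks=[#2:10@96]
After op 4 [order #3] market_sell(qty=5): fills=none; bids=[-] asks=[#2:10@96]
After op 5 cancel(order #2): fills=none; bids=[-] asks=[-]
After op 6 [order #4] limit_sell(price=98, qty=3): fills=none; bids=[-] asks=[#4:3@98]
After op 7 [order #5] limit_buy(price=102, qty=4): fills=#5x#4:3@98; bids=[#5:1@102] asks=[-]
After op 8 [order #6] market_sell(qty=1): fills=#5x#6:1@102; bids=[-] asks=[-]

Answer: 3@98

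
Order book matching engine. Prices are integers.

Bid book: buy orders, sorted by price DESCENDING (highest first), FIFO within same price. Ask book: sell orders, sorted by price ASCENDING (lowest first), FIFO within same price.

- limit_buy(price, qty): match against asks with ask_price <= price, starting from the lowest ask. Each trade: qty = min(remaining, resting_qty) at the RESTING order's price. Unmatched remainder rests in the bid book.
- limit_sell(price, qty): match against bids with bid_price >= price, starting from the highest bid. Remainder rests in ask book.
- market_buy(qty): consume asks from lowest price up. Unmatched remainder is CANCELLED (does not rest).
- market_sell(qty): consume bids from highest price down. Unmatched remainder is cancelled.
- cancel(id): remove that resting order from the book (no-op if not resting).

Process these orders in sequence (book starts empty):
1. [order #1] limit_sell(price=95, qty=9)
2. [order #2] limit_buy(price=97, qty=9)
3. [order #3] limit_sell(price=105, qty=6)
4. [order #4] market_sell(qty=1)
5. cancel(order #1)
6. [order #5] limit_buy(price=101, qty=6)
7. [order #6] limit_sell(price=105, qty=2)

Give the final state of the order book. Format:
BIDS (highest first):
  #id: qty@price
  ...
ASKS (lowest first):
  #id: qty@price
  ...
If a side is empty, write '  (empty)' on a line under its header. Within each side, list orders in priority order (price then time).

Answer: BIDS (highest first):
  #5: 6@101
ASKS (lowest first):
  #3: 6@105
  #6: 2@105

Derivation:
After op 1 [order #1] limit_sell(price=95, qty=9): fills=none; bids=[-] asks=[#1:9@95]
After op 2 [order #2] limit_buy(price=97, qty=9): fills=#2x#1:9@95; bids=[-] asks=[-]
After op 3 [order #3] limit_sell(price=105, qty=6): fills=none; bids=[-] asks=[#3:6@105]
After op 4 [order #4] market_sell(qty=1): fills=none; bids=[-] asks=[#3:6@105]
After op 5 cancel(order #1): fills=none; bids=[-] asks=[#3:6@105]
After op 6 [order #5] limit_buy(price=101, qty=6): fills=none; bids=[#5:6@101] asks=[#3:6@105]
After op 7 [order #6] limit_sell(price=105, qty=2): fills=none; bids=[#5:6@101] asks=[#3:6@105 #6:2@105]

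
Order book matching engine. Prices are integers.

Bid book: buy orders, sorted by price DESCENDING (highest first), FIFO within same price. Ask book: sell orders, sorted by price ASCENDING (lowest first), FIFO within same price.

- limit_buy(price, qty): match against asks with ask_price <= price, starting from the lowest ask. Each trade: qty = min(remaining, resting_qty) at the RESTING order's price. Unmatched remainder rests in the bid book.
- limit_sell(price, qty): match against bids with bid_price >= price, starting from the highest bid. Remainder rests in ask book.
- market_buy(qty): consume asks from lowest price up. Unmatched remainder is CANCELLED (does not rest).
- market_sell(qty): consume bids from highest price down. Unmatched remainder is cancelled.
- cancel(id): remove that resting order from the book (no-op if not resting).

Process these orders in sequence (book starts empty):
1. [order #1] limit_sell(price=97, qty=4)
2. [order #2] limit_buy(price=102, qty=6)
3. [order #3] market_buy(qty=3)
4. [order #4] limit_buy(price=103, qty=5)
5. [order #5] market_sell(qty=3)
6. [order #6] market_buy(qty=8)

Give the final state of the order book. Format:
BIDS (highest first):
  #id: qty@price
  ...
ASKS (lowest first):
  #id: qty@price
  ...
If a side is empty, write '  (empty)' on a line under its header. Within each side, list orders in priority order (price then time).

Answer: BIDS (highest first):
  #4: 2@103
  #2: 2@102
ASKS (lowest first):
  (empty)

Derivation:
After op 1 [order #1] limit_sell(price=97, qty=4): fills=none; bids=[-] asks=[#1:4@97]
After op 2 [order #2] limit_buy(price=102, qty=6): fills=#2x#1:4@97; bids=[#2:2@102] asks=[-]
After op 3 [order #3] market_buy(qty=3): fills=none; bids=[#2:2@102] asks=[-]
After op 4 [order #4] limit_buy(price=103, qty=5): fills=none; bids=[#4:5@103 #2:2@102] asks=[-]
After op 5 [order #5] market_sell(qty=3): fills=#4x#5:3@103; bids=[#4:2@103 #2:2@102] asks=[-]
After op 6 [order #6] market_buy(qty=8): fills=none; bids=[#4:2@103 #2:2@102] asks=[-]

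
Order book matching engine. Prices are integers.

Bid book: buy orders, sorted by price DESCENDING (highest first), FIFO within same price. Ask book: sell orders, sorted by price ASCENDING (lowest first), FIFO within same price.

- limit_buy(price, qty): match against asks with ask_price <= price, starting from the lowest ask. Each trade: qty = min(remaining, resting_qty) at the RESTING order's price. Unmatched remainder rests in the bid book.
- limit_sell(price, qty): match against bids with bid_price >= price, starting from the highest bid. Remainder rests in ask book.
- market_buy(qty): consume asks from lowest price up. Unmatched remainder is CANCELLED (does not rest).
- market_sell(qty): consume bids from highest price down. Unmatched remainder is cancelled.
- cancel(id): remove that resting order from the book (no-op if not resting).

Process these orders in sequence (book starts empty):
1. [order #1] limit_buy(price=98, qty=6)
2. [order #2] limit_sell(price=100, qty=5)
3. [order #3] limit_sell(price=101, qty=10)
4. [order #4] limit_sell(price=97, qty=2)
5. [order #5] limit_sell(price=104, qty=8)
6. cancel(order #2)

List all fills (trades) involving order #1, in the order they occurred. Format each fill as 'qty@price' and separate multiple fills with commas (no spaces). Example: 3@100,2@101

Answer: 2@98

Derivation:
After op 1 [order #1] limit_buy(price=98, qty=6): fills=none; bids=[#1:6@98] asks=[-]
After op 2 [order #2] limit_sell(price=100, qty=5): fills=none; bids=[#1:6@98] asks=[#2:5@100]
After op 3 [order #3] limit_sell(price=101, qty=10): fills=none; bids=[#1:6@98] asks=[#2:5@100 #3:10@101]
After op 4 [order #4] limit_sell(price=97, qty=2): fills=#1x#4:2@98; bids=[#1:4@98] asks=[#2:5@100 #3:10@101]
After op 5 [order #5] limit_sell(price=104, qty=8): fills=none; bids=[#1:4@98] asks=[#2:5@100 #3:10@101 #5:8@104]
After op 6 cancel(order #2): fills=none; bids=[#1:4@98] asks=[#3:10@101 #5:8@104]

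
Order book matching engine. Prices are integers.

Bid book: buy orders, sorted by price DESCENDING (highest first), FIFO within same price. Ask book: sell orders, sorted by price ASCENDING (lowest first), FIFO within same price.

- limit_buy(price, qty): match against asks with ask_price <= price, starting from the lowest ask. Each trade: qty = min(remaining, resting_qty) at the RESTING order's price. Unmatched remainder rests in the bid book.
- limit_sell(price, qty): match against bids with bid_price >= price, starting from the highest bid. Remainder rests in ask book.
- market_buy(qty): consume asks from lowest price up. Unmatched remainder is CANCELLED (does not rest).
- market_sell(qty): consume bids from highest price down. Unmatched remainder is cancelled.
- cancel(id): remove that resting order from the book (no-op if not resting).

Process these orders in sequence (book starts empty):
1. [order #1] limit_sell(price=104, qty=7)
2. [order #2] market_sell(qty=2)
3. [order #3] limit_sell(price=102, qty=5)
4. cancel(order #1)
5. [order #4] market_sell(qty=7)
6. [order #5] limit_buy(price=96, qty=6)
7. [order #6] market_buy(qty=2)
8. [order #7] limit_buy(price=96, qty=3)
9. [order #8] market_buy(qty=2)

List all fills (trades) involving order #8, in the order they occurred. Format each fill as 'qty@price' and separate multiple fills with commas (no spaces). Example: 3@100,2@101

After op 1 [order #1] limit_sell(price=104, qty=7): fills=none; bids=[-] asks=[#1:7@104]
After op 2 [order #2] market_sell(qty=2): fills=none; bids=[-] asks=[#1:7@104]
After op 3 [order #3] limit_sell(price=102, qty=5): fills=none; bids=[-] asks=[#3:5@102 #1:7@104]
After op 4 cancel(order #1): fills=none; bids=[-] asks=[#3:5@102]
After op 5 [order #4] market_sell(qty=7): fills=none; bids=[-] asks=[#3:5@102]
After op 6 [order #5] limit_buy(price=96, qty=6): fills=none; bids=[#5:6@96] asks=[#3:5@102]
After op 7 [order #6] market_buy(qty=2): fills=#6x#3:2@102; bids=[#5:6@96] asks=[#3:3@102]
After op 8 [order #7] limit_buy(price=96, qty=3): fills=none; bids=[#5:6@96 #7:3@96] asks=[#3:3@102]
After op 9 [order #8] market_buy(qty=2): fills=#8x#3:2@102; bids=[#5:6@96 #7:3@96] asks=[#3:1@102]

Answer: 2@102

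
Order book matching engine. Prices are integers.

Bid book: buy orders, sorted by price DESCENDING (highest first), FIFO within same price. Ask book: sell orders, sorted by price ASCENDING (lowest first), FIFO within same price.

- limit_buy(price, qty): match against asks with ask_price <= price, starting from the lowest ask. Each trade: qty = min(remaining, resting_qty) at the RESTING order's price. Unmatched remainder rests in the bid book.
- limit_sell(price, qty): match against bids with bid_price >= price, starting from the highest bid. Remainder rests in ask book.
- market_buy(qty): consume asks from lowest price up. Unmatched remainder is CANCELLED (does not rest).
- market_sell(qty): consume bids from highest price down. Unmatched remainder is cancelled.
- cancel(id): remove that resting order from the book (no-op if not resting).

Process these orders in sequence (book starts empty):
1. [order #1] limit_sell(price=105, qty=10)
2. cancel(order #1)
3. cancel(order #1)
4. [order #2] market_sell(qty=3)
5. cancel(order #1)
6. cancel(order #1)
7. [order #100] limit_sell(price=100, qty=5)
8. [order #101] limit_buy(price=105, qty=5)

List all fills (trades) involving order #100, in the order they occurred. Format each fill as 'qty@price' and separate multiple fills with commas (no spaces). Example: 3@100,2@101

Answer: 5@100

Derivation:
After op 1 [order #1] limit_sell(price=105, qty=10): fills=none; bids=[-] asks=[#1:10@105]
After op 2 cancel(order #1): fills=none; bids=[-] asks=[-]
After op 3 cancel(order #1): fills=none; bids=[-] asks=[-]
After op 4 [order #2] market_sell(qty=3): fills=none; bids=[-] asks=[-]
After op 5 cancel(order #1): fills=none; bids=[-] asks=[-]
After op 6 cancel(order #1): fills=none; bids=[-] asks=[-]
After op 7 [order #100] limit_sell(price=100, qty=5): fills=none; bids=[-] asks=[#100:5@100]
After op 8 [order #101] limit_buy(price=105, qty=5): fills=#101x#100:5@100; bids=[-] asks=[-]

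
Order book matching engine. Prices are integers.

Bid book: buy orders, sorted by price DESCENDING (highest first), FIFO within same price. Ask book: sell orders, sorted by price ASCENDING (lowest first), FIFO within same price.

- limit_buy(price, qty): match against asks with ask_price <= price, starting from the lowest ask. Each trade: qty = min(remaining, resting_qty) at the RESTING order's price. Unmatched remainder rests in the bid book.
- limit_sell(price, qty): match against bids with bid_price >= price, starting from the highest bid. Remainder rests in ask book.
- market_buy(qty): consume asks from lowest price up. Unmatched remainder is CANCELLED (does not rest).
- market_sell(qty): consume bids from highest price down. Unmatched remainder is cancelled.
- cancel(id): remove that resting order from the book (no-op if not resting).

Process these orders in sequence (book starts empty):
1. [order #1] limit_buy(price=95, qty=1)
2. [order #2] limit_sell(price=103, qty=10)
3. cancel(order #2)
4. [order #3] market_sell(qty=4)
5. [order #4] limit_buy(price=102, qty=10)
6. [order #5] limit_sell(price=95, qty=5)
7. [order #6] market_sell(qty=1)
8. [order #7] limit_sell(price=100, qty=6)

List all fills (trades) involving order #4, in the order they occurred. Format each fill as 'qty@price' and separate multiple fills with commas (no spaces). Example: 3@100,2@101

After op 1 [order #1] limit_buy(price=95, qty=1): fills=none; bids=[#1:1@95] asks=[-]
After op 2 [order #2] limit_sell(price=103, qty=10): fills=none; bids=[#1:1@95] asks=[#2:10@103]
After op 3 cancel(order #2): fills=none; bids=[#1:1@95] asks=[-]
After op 4 [order #3] market_sell(qty=4): fills=#1x#3:1@95; bids=[-] asks=[-]
After op 5 [order #4] limit_buy(price=102, qty=10): fills=none; bids=[#4:10@102] asks=[-]
After op 6 [order #5] limit_sell(price=95, qty=5): fills=#4x#5:5@102; bids=[#4:5@102] asks=[-]
After op 7 [order #6] market_sell(qty=1): fills=#4x#6:1@102; bids=[#4:4@102] asks=[-]
After op 8 [order #7] limit_sell(price=100, qty=6): fills=#4x#7:4@102; bids=[-] asks=[#7:2@100]

Answer: 5@102,1@102,4@102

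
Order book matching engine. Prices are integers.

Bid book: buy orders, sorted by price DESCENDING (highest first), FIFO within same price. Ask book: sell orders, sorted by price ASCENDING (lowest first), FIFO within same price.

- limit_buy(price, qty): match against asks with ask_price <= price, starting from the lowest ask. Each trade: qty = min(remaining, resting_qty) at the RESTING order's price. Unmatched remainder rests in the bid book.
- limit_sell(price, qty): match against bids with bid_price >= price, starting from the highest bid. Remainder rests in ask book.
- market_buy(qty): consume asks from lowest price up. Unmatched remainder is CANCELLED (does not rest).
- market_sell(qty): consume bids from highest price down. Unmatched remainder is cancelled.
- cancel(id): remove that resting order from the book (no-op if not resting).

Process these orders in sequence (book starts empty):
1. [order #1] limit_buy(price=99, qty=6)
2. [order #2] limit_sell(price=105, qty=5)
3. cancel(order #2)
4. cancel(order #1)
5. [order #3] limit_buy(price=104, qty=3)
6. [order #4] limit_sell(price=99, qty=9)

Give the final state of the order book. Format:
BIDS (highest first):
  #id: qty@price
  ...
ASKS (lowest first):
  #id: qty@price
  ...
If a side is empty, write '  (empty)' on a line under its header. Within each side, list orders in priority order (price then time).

After op 1 [order #1] limit_buy(price=99, qty=6): fills=none; bids=[#1:6@99] asks=[-]
After op 2 [order #2] limit_sell(price=105, qty=5): fills=none; bids=[#1:6@99] asks=[#2:5@105]
After op 3 cancel(order #2): fills=none; bids=[#1:6@99] asks=[-]
After op 4 cancel(order #1): fills=none; bids=[-] asks=[-]
After op 5 [order #3] limit_buy(price=104, qty=3): fills=none; bids=[#3:3@104] asks=[-]
After op 6 [order #4] limit_sell(price=99, qty=9): fills=#3x#4:3@104; bids=[-] asks=[#4:6@99]

Answer: BIDS (highest first):
  (empty)
ASKS (lowest first):
  #4: 6@99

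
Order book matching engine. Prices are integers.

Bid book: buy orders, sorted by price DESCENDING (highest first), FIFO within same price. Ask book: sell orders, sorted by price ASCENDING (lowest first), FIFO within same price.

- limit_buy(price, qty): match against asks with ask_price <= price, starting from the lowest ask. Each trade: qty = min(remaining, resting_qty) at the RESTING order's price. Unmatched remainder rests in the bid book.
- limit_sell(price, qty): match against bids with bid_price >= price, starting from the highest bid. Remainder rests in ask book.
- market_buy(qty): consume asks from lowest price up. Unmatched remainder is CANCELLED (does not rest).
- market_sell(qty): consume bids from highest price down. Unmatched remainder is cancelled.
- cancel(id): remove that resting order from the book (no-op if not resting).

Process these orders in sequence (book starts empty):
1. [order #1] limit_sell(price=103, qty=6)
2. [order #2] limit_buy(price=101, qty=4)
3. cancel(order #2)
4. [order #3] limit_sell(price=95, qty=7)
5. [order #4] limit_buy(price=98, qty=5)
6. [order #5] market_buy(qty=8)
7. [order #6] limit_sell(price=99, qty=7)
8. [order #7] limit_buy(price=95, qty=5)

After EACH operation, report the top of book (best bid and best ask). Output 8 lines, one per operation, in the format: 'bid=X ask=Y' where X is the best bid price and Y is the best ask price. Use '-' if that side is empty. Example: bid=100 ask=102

Answer: bid=- ask=103
bid=101 ask=103
bid=- ask=103
bid=- ask=95
bid=- ask=95
bid=- ask=-
bid=- ask=99
bid=95 ask=99

Derivation:
After op 1 [order #1] limit_sell(price=103, qty=6): fills=none; bids=[-] asks=[#1:6@103]
After op 2 [order #2] limit_buy(price=101, qty=4): fills=none; bids=[#2:4@101] asks=[#1:6@103]
After op 3 cancel(order #2): fills=none; bids=[-] asks=[#1:6@103]
After op 4 [order #3] limit_sell(price=95, qty=7): fills=none; bids=[-] asks=[#3:7@95 #1:6@103]
After op 5 [order #4] limit_buy(price=98, qty=5): fills=#4x#3:5@95; bids=[-] asks=[#3:2@95 #1:6@103]
After op 6 [order #5] market_buy(qty=8): fills=#5x#3:2@95 #5x#1:6@103; bids=[-] asks=[-]
After op 7 [order #6] limit_sell(price=99, qty=7): fills=none; bids=[-] asks=[#6:7@99]
After op 8 [order #7] limit_buy(price=95, qty=5): fills=none; bids=[#7:5@95] asks=[#6:7@99]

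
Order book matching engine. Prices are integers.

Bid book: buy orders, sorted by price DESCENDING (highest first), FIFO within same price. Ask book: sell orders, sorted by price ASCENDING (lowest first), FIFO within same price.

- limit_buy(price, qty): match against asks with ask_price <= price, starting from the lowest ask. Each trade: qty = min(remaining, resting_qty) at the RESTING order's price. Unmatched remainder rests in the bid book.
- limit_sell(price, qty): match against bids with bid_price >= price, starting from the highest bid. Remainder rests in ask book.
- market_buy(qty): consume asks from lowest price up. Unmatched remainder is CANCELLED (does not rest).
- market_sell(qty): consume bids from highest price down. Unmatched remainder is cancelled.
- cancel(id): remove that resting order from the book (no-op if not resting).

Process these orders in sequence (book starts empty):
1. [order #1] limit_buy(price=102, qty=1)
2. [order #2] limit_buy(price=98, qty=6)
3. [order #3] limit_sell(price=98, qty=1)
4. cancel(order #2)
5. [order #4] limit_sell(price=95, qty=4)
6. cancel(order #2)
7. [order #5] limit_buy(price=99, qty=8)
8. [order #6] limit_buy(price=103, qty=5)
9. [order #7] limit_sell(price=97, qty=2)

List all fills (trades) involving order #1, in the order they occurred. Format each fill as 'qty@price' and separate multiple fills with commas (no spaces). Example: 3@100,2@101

After op 1 [order #1] limit_buy(price=102, qty=1): fills=none; bids=[#1:1@102] asks=[-]
After op 2 [order #2] limit_buy(price=98, qty=6): fills=none; bids=[#1:1@102 #2:6@98] asks=[-]
After op 3 [order #3] limit_sell(price=98, qty=1): fills=#1x#3:1@102; bids=[#2:6@98] asks=[-]
After op 4 cancel(order #2): fills=none; bids=[-] asks=[-]
After op 5 [order #4] limit_sell(price=95, qty=4): fills=none; bids=[-] asks=[#4:4@95]
After op 6 cancel(order #2): fills=none; bids=[-] asks=[#4:4@95]
After op 7 [order #5] limit_buy(price=99, qty=8): fills=#5x#4:4@95; bids=[#5:4@99] asks=[-]
After op 8 [order #6] limit_buy(price=103, qty=5): fills=none; bids=[#6:5@103 #5:4@99] asks=[-]
After op 9 [order #7] limit_sell(price=97, qty=2): fills=#6x#7:2@103; bids=[#6:3@103 #5:4@99] asks=[-]

Answer: 1@102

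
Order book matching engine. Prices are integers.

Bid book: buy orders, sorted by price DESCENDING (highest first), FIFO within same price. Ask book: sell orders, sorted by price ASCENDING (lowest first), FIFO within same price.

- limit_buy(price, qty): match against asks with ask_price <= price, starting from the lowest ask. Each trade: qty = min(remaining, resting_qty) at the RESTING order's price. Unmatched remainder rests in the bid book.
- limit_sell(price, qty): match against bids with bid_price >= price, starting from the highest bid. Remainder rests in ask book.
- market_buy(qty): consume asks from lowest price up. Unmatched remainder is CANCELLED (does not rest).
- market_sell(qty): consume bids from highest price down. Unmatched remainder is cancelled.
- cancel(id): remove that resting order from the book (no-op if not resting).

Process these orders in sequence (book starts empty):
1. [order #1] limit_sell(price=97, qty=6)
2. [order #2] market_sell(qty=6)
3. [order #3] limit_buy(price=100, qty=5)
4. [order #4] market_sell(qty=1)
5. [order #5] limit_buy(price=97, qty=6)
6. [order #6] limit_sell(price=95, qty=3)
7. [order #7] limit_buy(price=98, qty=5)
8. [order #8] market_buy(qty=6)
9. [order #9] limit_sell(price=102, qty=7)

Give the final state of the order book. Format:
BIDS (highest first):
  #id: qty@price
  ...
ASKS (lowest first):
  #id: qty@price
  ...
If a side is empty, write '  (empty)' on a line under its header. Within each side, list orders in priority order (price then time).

After op 1 [order #1] limit_sell(price=97, qty=6): fills=none; bids=[-] asks=[#1:6@97]
After op 2 [order #2] market_sell(qty=6): fills=none; bids=[-] asks=[#1:6@97]
After op 3 [order #3] limit_buy(price=100, qty=5): fills=#3x#1:5@97; bids=[-] asks=[#1:1@97]
After op 4 [order #4] market_sell(qty=1): fills=none; bids=[-] asks=[#1:1@97]
After op 5 [order #5] limit_buy(price=97, qty=6): fills=#5x#1:1@97; bids=[#5:5@97] asks=[-]
After op 6 [order #6] limit_sell(price=95, qty=3): fills=#5x#6:3@97; bids=[#5:2@97] asks=[-]
After op 7 [order #7] limit_buy(price=98, qty=5): fills=none; bids=[#7:5@98 #5:2@97] asks=[-]
After op 8 [order #8] market_buy(qty=6): fills=none; bids=[#7:5@98 #5:2@97] asks=[-]
After op 9 [order #9] limit_sell(price=102, qty=7): fills=none; bids=[#7:5@98 #5:2@97] asks=[#9:7@102]

Answer: BIDS (highest first):
  #7: 5@98
  #5: 2@97
ASKS (lowest first):
  #9: 7@102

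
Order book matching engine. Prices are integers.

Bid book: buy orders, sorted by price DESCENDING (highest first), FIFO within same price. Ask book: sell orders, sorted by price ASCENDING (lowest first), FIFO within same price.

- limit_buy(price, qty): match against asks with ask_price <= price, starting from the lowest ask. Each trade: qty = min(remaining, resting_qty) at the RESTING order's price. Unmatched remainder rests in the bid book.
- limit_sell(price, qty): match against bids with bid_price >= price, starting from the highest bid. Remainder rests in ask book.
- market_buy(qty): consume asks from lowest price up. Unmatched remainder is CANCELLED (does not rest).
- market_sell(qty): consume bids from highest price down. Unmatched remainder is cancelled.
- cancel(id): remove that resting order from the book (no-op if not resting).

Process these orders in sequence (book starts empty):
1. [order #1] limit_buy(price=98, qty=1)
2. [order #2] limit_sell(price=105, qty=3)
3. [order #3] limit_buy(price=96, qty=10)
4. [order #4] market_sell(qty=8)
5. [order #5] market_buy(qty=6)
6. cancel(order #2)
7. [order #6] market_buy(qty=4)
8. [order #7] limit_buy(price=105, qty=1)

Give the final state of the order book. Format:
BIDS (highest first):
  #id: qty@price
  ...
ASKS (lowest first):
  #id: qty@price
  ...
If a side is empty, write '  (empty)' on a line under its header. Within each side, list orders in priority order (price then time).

Answer: BIDS (highest first):
  #7: 1@105
  #3: 3@96
ASKS (lowest first):
  (empty)

Derivation:
After op 1 [order #1] limit_buy(price=98, qty=1): fills=none; bids=[#1:1@98] asks=[-]
After op 2 [order #2] limit_sell(price=105, qty=3): fills=none; bids=[#1:1@98] asks=[#2:3@105]
After op 3 [order #3] limit_buy(price=96, qty=10): fills=none; bids=[#1:1@98 #3:10@96] asks=[#2:3@105]
After op 4 [order #4] market_sell(qty=8): fills=#1x#4:1@98 #3x#4:7@96; bids=[#3:3@96] asks=[#2:3@105]
After op 5 [order #5] market_buy(qty=6): fills=#5x#2:3@105; bids=[#3:3@96] asks=[-]
After op 6 cancel(order #2): fills=none; bids=[#3:3@96] asks=[-]
After op 7 [order #6] market_buy(qty=4): fills=none; bids=[#3:3@96] asks=[-]
After op 8 [order #7] limit_buy(price=105, qty=1): fills=none; bids=[#7:1@105 #3:3@96] asks=[-]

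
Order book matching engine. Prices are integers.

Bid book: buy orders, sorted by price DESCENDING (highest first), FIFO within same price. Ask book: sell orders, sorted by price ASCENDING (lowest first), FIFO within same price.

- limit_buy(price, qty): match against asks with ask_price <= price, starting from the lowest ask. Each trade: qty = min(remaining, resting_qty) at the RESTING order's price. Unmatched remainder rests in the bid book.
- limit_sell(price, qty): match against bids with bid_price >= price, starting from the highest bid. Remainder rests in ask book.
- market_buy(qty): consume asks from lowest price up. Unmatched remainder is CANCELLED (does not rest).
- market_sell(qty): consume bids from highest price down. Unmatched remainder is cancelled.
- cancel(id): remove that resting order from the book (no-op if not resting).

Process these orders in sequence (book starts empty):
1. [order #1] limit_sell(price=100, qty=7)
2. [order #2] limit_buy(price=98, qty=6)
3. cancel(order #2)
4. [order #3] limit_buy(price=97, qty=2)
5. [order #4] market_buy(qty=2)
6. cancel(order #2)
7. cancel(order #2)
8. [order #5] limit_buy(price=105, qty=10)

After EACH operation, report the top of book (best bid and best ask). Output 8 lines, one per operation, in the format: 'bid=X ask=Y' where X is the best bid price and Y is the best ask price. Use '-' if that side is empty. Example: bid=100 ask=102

Answer: bid=- ask=100
bid=98 ask=100
bid=- ask=100
bid=97 ask=100
bid=97 ask=100
bid=97 ask=100
bid=97 ask=100
bid=105 ask=-

Derivation:
After op 1 [order #1] limit_sell(price=100, qty=7): fills=none; bids=[-] asks=[#1:7@100]
After op 2 [order #2] limit_buy(price=98, qty=6): fills=none; bids=[#2:6@98] asks=[#1:7@100]
After op 3 cancel(order #2): fills=none; bids=[-] asks=[#1:7@100]
After op 4 [order #3] limit_buy(price=97, qty=2): fills=none; bids=[#3:2@97] asks=[#1:7@100]
After op 5 [order #4] market_buy(qty=2): fills=#4x#1:2@100; bids=[#3:2@97] asks=[#1:5@100]
After op 6 cancel(order #2): fills=none; bids=[#3:2@97] asks=[#1:5@100]
After op 7 cancel(order #2): fills=none; bids=[#3:2@97] asks=[#1:5@100]
After op 8 [order #5] limit_buy(price=105, qty=10): fills=#5x#1:5@100; bids=[#5:5@105 #3:2@97] asks=[-]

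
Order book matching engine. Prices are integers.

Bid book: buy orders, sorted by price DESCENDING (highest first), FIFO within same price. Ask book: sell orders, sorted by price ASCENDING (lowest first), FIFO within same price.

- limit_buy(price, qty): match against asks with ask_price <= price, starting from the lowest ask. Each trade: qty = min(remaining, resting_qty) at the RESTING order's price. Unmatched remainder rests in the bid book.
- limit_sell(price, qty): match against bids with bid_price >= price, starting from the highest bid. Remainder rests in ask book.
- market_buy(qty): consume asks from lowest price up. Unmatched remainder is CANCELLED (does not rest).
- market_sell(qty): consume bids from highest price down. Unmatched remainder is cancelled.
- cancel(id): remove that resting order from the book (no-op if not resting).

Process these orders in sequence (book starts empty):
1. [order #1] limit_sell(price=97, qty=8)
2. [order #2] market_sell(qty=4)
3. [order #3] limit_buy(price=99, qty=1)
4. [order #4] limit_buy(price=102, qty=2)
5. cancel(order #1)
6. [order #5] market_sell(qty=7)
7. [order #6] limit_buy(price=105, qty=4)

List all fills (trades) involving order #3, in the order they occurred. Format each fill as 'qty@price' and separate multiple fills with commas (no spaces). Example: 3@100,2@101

After op 1 [order #1] limit_sell(price=97, qty=8): fills=none; bids=[-] asks=[#1:8@97]
After op 2 [order #2] market_sell(qty=4): fills=none; bids=[-] asks=[#1:8@97]
After op 3 [order #3] limit_buy(price=99, qty=1): fills=#3x#1:1@97; bids=[-] asks=[#1:7@97]
After op 4 [order #4] limit_buy(price=102, qty=2): fills=#4x#1:2@97; bids=[-] asks=[#1:5@97]
After op 5 cancel(order #1): fills=none; bids=[-] asks=[-]
After op 6 [order #5] market_sell(qty=7): fills=none; bids=[-] asks=[-]
After op 7 [order #6] limit_buy(price=105, qty=4): fills=none; bids=[#6:4@105] asks=[-]

Answer: 1@97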